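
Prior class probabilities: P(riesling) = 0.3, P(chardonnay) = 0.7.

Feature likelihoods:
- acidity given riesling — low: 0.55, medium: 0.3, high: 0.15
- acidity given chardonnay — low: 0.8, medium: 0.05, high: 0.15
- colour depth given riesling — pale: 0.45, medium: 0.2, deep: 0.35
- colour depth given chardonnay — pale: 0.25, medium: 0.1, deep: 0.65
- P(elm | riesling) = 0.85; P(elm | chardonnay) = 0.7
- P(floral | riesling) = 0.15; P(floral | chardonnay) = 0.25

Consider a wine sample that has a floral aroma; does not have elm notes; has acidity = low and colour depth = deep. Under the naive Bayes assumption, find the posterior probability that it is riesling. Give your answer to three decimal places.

riesling: 0.3 × 0.55 × 0.35 × (1−0.85) × 0.15 = 0.001299375
chardonnay: 0.7 × 0.8 × 0.65 × (1−0.7) × 0.25 = 0.0273
P(riesling | x) = 0.001299375 / 0.028599375 ≈ 0.045

0.045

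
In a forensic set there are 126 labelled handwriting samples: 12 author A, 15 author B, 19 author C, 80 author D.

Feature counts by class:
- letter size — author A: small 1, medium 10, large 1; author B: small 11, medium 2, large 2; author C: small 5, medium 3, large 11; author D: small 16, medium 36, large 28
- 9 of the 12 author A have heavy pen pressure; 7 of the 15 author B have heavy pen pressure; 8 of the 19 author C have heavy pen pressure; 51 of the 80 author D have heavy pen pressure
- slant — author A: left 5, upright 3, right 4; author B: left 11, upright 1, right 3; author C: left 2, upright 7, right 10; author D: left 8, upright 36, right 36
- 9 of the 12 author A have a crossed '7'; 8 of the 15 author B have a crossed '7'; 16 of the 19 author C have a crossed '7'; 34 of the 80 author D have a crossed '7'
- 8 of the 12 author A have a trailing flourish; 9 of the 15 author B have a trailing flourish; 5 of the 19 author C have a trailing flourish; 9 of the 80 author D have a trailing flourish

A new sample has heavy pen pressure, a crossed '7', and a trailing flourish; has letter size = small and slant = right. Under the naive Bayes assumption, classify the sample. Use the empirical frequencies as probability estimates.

author A: (12/126) × (1/12) × (9/12) × (4/12) × (9/12) × (8/12) ≈ 0.000992063
author B: (15/126) × (11/15) × (7/15) × (3/15) × (8/15) × (9/15) ≈ 0.00260741
author C: (19/126) × (5/19) × (8/19) × (10/19) × (16/19) × (5/19) ≈ 0.00194879
author D: (80/126) × (16/80) × (51/80) × (36/80) × (34/80) × (9/80) ≈ 0.00174174
Highest score → author B.

author B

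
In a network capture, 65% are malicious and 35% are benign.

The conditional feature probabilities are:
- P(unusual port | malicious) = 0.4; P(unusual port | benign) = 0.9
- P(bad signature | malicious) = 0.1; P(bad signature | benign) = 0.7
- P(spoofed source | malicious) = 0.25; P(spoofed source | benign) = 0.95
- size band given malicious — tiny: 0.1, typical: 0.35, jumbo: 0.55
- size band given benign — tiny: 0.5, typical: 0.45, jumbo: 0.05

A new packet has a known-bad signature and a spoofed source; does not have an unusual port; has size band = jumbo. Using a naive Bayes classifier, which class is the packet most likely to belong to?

malicious: 0.65 × (1−0.4) × 0.1 × 0.25 × 0.55 = 0.0053625
benign: 0.35 × (1−0.9) × 0.7 × 0.95 × 0.05 = 0.00116375
Highest score → malicious.

malicious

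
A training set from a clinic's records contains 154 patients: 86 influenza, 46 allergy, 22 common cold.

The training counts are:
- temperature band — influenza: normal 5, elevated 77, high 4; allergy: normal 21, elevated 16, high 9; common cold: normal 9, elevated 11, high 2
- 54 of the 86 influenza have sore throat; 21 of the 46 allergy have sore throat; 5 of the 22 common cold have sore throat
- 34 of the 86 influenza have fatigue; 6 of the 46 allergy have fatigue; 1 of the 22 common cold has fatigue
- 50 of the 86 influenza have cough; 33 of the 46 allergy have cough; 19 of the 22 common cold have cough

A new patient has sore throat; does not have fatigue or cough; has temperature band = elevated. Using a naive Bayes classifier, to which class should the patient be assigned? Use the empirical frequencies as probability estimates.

influenza: (86/154) × (77/86) × (54/86) × (52/86) × (36/86) ≈ 0.0794647
allergy: (46/154) × (16/46) × (21/46) × (40/46) × (13/46) ≈ 0.011656
common cold: (22/154) × (11/22) × (5/22) × (21/22) × (3/22) ≈ 0.00211307
Highest score → influenza.

influenza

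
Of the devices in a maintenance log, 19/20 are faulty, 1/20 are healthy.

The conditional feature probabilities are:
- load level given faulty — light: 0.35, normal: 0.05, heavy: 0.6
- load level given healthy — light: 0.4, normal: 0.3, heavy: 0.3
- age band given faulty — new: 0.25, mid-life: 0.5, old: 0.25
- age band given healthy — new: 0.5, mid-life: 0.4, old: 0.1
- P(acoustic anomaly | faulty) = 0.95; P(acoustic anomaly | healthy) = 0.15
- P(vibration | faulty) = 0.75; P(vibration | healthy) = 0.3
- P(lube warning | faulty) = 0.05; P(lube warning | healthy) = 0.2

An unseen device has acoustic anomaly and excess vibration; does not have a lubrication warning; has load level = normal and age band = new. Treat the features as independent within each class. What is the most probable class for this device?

faulty: 0.95 × 0.05 × 0.25 × 0.95 × 0.75 × (1−0.05) = 0.008037890625
healthy: 0.05 × 0.3 × 0.5 × 0.15 × 0.3 × (1−0.2) = 0.00027
Highest score → faulty.

faulty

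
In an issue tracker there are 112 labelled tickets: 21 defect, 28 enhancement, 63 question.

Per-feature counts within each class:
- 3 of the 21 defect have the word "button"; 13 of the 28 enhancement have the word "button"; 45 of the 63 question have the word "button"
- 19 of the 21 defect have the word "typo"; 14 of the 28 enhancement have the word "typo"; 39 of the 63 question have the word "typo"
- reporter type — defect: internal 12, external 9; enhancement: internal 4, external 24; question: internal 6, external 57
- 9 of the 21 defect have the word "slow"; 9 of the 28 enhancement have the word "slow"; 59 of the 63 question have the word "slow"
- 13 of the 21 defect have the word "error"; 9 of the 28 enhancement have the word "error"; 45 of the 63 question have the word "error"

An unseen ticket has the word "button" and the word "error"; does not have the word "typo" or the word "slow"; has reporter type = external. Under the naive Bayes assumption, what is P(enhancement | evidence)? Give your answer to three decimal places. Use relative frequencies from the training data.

defect: (21/112) × (3/21) × (2/21) × (9/21) × (12/21) × (13/21) ≈ 0.000386744
enhancement: (28/112) × (13/28) × (14/28) × (24/28) × (19/28) × (9/28) ≈ 0.01085
question: (63/112) × (45/63) × (24/63) × (57/63) × (4/63) × (45/63) ≈ 0.00628045
P(enhancement | x) = 0.01085 / 0.017517194 ≈ 0.619

0.619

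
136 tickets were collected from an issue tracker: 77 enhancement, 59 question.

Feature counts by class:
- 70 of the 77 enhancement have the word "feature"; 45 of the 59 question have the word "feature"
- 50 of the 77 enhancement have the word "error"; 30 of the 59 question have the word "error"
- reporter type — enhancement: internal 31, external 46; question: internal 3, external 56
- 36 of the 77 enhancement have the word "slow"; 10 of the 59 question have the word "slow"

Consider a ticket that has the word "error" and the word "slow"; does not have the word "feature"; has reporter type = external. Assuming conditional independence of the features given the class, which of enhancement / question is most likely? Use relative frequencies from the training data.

enhancement

enhancement: (77/136) × (7/77) × (50/77) × (46/77) × (36/77) ≈ 0.00933506
question: (59/136) × (14/59) × (30/59) × (56/59) × (10/59) ≈ 0.00842059
Highest score → enhancement.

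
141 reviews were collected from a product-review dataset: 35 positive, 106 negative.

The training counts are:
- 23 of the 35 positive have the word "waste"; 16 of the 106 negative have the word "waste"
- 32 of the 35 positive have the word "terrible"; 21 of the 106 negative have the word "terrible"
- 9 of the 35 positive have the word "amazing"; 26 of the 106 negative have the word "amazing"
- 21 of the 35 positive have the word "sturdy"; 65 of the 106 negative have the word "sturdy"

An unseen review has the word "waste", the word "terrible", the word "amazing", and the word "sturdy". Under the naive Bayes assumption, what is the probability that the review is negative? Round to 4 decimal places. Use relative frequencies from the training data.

positive: (35/141) × (23/35) × (32/35) × (9/35) × (21/35) ≈ 0.02301
negative: (106/141) × (16/106) × (21/106) × (26/106) × (65/106) ≈ 0.00338134
P(negative | x) = 0.00338134 / 0.02639134 ≈ 0.1281

0.1281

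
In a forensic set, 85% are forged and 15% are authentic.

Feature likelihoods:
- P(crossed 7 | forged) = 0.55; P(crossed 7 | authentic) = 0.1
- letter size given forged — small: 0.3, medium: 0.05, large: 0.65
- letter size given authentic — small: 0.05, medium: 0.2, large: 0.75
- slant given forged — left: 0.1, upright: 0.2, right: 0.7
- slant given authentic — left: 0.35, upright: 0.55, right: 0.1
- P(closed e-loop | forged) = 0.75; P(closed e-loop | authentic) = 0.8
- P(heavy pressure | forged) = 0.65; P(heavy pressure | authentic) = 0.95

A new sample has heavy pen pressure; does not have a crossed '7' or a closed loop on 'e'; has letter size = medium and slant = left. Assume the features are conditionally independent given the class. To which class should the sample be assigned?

forged: 0.85 × (1−0.55) × 0.05 × 0.1 × (1−0.75) × 0.65 = 0.00031078125
authentic: 0.15 × (1−0.1) × 0.2 × 0.35 × (1−0.8) × 0.95 = 0.0017955
Highest score → authentic.

authentic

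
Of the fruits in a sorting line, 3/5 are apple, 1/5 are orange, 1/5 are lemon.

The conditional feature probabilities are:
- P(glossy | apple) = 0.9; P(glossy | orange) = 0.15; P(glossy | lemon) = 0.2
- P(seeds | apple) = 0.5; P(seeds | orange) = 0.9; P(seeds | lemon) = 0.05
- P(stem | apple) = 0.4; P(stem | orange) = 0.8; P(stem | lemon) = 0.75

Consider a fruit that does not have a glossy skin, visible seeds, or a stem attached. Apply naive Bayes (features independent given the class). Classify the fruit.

apple: 0.6 × (1−0.9) × (1−0.5) × (1−0.4) = 0.018
orange: 0.2 × (1−0.15) × (1−0.9) × (1−0.8) = 0.0034
lemon: 0.2 × (1−0.2) × (1−0.05) × (1−0.75) = 0.038
Highest score → lemon.

lemon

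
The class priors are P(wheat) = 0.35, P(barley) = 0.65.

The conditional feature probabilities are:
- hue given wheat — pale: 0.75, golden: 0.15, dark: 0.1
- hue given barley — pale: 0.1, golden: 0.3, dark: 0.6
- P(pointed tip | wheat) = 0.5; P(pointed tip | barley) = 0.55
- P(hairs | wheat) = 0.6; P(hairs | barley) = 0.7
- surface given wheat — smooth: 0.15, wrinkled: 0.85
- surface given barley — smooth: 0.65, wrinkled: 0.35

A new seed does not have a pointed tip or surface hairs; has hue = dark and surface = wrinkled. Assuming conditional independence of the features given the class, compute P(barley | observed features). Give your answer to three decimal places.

0.756

wheat: 0.35 × 0.1 × (1−0.5) × (1−0.6) × 0.85 = 0.00595
barley: 0.65 × 0.6 × (1−0.55) × (1−0.7) × 0.35 = 0.0184275
P(barley | x) = 0.0184275 / 0.0243775 ≈ 0.756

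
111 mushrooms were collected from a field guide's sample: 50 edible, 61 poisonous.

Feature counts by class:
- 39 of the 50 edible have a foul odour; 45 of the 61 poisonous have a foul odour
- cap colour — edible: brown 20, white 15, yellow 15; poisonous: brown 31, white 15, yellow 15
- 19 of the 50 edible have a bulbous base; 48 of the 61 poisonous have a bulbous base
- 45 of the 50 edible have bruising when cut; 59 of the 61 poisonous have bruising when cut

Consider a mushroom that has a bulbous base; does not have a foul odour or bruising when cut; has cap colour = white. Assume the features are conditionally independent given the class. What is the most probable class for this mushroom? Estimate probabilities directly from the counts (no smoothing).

edible: (50/111) × (11/50) × (15/50) × (19/50) × (5/50) ≈ 0.00112973
poisonous: (61/111) × (16/61) × (15/61) × (48/61) × (2/61) ≈ 0.000914471
Highest score → edible.

edible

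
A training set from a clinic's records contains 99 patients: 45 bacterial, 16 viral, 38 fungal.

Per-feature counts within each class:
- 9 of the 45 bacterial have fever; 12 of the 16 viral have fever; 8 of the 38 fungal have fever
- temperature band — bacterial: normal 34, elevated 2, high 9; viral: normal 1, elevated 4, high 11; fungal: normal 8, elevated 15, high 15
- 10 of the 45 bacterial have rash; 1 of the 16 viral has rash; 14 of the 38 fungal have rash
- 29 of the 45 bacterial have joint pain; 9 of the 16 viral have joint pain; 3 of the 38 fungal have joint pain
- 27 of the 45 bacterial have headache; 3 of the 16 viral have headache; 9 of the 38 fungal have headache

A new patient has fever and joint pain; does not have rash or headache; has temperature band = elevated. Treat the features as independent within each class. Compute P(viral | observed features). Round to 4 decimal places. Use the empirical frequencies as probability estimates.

0.8651

bacterial: (45/99) × (9/45) × (2/45) × (35/45) × (29/45) × (18/45) ≈ 0.000810076
viral: (16/99) × (12/16) × (4/16) × (15/16) × (9/16) × (13/16) ≈ 0.0129838
fungal: (38/99) × (8/38) × (15/38) × (24/38) × (3/38) × (29/38) ≈ 0.00121379
P(viral | x) = 0.0129838 / 0.015007666 ≈ 0.8651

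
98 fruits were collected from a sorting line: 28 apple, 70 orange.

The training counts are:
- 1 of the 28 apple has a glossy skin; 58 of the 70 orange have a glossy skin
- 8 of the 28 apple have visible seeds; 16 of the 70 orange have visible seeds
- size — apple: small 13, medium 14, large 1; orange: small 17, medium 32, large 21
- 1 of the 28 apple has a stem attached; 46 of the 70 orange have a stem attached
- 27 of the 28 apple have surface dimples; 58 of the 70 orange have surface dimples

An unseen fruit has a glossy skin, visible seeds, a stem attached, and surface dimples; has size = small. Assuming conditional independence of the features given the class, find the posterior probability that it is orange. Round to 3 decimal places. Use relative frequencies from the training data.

0.997

apple: (28/98) × (1/28) × (8/28) × (13/28) × (1/28) × (27/28) ≈ 0.0000466164
orange: (70/98) × (58/70) × (16/70) × (17/70) × (46/70) × (58/70) ≈ 0.0178881
P(orange | x) = 0.0178881 / 0.0179347164 ≈ 0.997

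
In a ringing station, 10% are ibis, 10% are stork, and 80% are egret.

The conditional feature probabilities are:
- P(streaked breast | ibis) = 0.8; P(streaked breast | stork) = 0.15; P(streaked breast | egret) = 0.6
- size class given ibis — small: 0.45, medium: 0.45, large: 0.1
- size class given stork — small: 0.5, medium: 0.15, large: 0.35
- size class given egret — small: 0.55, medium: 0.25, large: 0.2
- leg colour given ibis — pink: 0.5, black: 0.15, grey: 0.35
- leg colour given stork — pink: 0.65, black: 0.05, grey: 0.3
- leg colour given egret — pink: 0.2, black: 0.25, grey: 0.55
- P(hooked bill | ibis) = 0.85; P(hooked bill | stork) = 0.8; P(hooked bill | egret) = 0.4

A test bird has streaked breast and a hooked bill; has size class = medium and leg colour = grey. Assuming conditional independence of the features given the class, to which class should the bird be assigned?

ibis: 0.1 × 0.8 × 0.45 × 0.35 × 0.85 = 0.01071
stork: 0.1 × 0.15 × 0.15 × 0.3 × 0.8 = 0.00054
egret: 0.8 × 0.6 × 0.25 × 0.55 × 0.4 = 0.0264
Highest score → egret.

egret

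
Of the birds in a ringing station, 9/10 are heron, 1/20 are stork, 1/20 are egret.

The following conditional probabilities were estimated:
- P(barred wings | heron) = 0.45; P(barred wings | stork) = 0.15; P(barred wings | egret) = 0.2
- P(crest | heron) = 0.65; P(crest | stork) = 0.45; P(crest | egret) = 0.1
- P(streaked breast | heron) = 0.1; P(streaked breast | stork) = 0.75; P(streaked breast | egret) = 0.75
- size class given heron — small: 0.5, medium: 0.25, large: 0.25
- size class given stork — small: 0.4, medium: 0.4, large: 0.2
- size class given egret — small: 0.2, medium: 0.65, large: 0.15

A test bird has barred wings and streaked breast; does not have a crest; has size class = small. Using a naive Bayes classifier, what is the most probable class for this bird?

heron: 0.9 × 0.45 × (1−0.65) × 0.1 × 0.5 = 0.0070875
stork: 0.05 × 0.15 × (1−0.45) × 0.75 × 0.4 = 0.0012375
egret: 0.05 × 0.2 × (1−0.1) × 0.75 × 0.2 = 0.00135
Highest score → heron.

heron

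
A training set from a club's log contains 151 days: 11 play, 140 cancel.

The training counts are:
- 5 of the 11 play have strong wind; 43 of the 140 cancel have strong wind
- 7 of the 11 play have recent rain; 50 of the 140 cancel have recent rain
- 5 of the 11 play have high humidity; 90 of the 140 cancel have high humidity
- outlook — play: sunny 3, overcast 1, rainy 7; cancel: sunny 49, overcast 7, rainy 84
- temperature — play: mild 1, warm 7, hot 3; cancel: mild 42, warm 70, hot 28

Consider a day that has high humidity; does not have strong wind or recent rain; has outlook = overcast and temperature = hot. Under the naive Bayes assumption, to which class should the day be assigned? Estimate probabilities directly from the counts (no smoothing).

cancel

play: (11/151) × (6/11) × (4/11) × (5/11) × (1/11) × (3/11) ≈ 0.000162838
cancel: (140/151) × (97/140) × (90/140) × (90/140) × (7/140) × (28/140) ≈ 0.00265475
Highest score → cancel.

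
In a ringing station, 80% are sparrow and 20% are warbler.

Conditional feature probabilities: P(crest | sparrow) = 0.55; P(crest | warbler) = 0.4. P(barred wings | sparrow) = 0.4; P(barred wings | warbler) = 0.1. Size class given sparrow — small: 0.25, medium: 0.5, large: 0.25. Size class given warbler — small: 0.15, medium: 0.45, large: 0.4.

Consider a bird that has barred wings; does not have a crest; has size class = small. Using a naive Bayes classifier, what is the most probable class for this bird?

sparrow

sparrow: 0.8 × (1−0.55) × 0.4 × 0.25 = 0.036
warbler: 0.2 × (1−0.4) × 0.1 × 0.15 = 0.0018
Highest score → sparrow.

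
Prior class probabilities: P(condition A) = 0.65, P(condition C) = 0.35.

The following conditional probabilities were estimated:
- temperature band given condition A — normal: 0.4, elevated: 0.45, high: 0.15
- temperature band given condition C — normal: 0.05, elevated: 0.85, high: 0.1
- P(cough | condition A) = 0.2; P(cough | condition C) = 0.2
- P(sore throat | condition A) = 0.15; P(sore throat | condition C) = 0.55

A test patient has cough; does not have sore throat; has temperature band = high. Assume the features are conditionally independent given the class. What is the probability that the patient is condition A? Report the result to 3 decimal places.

0.840

condition A: 0.65 × 0.15 × 0.2 × (1−0.15) = 0.016575
condition C: 0.35 × 0.1 × 0.2 × (1−0.55) = 0.00315
P(condition A | x) = 0.016575 / 0.019725 ≈ 0.840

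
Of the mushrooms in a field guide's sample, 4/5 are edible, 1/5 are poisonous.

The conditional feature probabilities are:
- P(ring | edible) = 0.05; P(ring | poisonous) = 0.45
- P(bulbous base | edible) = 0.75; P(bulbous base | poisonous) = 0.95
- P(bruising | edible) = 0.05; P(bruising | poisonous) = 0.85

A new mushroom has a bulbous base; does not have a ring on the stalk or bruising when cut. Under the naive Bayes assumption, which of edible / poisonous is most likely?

edible

edible: 0.8 × (1−0.05) × 0.75 × (1−0.05) = 0.5415
poisonous: 0.2 × (1−0.45) × 0.95 × (1−0.85) = 0.015675
Highest score → edible.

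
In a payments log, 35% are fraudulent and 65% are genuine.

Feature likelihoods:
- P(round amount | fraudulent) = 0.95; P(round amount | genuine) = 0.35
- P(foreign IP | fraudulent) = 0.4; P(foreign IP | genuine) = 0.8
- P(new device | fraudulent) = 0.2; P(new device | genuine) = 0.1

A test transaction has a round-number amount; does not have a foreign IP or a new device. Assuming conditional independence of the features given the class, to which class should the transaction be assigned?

fraudulent: 0.35 × 0.95 × (1−0.4) × (1−0.2) = 0.1596
genuine: 0.65 × 0.35 × (1−0.8) × (1−0.1) = 0.04095
Highest score → fraudulent.

fraudulent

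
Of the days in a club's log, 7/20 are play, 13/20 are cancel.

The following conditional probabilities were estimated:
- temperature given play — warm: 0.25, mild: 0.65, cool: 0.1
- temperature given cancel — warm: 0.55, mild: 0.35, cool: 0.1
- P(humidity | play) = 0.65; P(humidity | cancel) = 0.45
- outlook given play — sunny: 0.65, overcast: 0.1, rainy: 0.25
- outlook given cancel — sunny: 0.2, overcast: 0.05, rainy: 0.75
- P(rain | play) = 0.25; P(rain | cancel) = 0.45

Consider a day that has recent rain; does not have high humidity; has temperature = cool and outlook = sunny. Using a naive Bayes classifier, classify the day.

play: 0.35 × 0.1 × (1−0.65) × 0.65 × 0.25 = 0.001990625
cancel: 0.65 × 0.1 × (1−0.45) × 0.2 × 0.45 = 0.0032175
Highest score → cancel.

cancel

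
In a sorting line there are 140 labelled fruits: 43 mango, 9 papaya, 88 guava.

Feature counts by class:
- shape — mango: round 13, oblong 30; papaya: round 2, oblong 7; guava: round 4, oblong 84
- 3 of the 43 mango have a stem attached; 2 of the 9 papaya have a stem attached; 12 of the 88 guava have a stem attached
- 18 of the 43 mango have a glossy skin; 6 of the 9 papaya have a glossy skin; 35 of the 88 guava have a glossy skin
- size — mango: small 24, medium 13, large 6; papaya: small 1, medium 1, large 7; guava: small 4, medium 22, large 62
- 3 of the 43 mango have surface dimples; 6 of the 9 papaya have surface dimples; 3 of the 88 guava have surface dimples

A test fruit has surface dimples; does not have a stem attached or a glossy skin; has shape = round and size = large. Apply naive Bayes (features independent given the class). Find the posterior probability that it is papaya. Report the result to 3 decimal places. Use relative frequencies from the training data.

mango: (43/140) × (13/43) × (40/43) × (25/43) × (6/43) × (3/43) ≈ 0.000488893
papaya: (9/140) × (2/9) × (7/9) × (3/9) × (7/9) × (6/9) ≈ 0.00192044
guava: (88/140) × (4/88) × (76/88) × (53/88) × (62/88) × (3/88) ≈ 0.000356947
P(papaya | x) = 0.00192044 / 0.00276628 ≈ 0.694

0.694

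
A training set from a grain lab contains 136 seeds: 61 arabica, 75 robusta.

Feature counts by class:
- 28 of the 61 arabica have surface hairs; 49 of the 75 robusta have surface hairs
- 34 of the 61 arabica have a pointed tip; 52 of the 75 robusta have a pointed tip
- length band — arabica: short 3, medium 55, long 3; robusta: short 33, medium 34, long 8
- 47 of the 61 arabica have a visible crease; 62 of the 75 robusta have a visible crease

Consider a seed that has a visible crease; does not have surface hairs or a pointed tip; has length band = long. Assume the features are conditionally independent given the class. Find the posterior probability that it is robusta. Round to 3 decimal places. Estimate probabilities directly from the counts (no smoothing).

arabica: (61/136) × (33/61) × (27/61) × (3/61) × (47/61) ≈ 0.00406976
robusta: (75/136) × (26/75) × (23/75) × (8/75) × (62/75) ≈ 0.00516964
P(robusta | x) = 0.00516964 / 0.0092394 ≈ 0.560

0.560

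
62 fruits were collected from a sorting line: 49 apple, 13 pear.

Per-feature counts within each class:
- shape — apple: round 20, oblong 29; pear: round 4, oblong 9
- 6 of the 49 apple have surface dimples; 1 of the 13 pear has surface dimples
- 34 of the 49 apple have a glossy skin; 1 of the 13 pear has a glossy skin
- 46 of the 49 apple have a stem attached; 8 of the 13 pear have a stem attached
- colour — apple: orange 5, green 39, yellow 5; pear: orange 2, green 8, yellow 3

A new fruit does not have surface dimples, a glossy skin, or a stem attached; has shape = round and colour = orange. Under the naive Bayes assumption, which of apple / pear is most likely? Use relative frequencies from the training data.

apple: (49/62) × (20/49) × (43/49) × (15/49) × (3/49) × (5/49) ≈ 0.000541383
pear: (13/62) × (4/13) × (12/13) × (12/13) × (5/13) × (2/13) ≈ 0.0032528
Highest score → pear.

pear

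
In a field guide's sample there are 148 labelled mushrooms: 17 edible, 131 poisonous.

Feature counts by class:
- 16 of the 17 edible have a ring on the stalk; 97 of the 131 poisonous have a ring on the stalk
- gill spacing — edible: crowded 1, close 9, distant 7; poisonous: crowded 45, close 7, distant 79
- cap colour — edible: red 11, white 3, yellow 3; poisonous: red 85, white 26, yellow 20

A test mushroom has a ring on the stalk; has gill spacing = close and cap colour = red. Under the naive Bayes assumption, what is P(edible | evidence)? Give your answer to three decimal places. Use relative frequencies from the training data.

0.620

edible: (17/148) × (16/17) × (9/17) × (11/17) ≈ 0.0370336
poisonous: (131/148) × (97/131) × (7/131) × (85/131) ≈ 0.022724
P(edible | x) = 0.0370336 / 0.0597576 ≈ 0.620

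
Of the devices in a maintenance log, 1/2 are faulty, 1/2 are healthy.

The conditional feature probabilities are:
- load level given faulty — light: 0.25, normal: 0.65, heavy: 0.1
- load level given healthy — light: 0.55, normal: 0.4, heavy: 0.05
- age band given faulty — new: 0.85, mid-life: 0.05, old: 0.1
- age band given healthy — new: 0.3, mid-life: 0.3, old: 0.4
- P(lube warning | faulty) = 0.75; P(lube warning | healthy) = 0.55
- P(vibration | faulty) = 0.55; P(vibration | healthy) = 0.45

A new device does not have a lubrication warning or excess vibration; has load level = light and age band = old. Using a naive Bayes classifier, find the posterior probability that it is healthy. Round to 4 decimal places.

faulty: 0.5 × 0.25 × 0.1 × (1−0.75) × (1−0.55) = 0.00140625
healthy: 0.5 × 0.55 × 0.4 × (1−0.55) × (1−0.45) = 0.027225
P(healthy | x) = 0.027225 / 0.02863125 ≈ 0.9509

0.9509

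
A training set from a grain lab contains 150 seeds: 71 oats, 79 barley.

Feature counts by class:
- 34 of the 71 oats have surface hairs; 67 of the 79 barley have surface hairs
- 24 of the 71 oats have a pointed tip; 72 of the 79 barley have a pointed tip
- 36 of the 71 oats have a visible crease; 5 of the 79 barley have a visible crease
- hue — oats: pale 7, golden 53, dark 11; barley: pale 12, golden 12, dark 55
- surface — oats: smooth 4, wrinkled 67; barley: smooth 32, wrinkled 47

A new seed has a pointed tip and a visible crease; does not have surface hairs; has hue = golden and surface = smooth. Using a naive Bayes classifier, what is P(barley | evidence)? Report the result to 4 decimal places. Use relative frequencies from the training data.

oats: (71/150) × (37/71) × (24/71) × (36/71) × (53/71) × (4/71) ≈ 0.00177798
barley: (79/150) × (12/79) × (72/79) × (5/79) × (12/79) × (32/79) ≈ 0.000283933
P(barley | x) = 0.000283933 / 0.002061913 ≈ 0.1377

0.1377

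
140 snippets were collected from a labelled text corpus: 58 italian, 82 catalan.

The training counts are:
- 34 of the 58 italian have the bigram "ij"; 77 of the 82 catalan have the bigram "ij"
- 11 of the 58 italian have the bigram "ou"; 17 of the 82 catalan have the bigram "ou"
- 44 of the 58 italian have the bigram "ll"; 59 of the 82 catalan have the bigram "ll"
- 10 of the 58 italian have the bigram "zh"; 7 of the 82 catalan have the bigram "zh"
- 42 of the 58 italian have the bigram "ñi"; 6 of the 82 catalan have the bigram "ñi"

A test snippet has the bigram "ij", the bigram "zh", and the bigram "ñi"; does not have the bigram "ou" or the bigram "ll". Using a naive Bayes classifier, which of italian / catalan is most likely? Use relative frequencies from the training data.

italian: (58/140) × (34/58) × (47/58) × (14/58) × (10/58) × (42/58) ≈ 0.00593081
catalan: (82/140) × (77/82) × (65/82) × (23/82) × (7/82) × (6/82) ≈ 0.000763832
Highest score → italian.

italian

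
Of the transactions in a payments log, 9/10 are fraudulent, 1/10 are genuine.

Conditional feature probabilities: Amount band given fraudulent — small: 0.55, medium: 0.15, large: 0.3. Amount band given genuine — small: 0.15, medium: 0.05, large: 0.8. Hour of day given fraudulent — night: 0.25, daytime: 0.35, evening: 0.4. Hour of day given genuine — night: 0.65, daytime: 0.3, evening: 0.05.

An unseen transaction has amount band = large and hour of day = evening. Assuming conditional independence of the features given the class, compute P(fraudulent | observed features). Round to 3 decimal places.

fraudulent: 0.9 × 0.3 × 0.4 = 0.108
genuine: 0.1 × 0.8 × 0.05 = 0.004
P(fraudulent | x) = 0.108 / 0.112 ≈ 0.964

0.964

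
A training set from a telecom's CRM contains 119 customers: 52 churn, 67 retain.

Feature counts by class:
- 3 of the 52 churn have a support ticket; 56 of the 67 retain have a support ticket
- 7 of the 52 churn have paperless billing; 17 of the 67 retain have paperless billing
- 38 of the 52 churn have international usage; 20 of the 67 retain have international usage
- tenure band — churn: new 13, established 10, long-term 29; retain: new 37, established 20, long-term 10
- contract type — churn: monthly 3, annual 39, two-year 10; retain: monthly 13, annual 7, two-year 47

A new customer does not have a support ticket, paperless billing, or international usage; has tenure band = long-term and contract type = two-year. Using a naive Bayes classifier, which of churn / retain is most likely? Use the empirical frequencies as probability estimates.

churn: (52/119) × (49/52) × (45/52) × (14/52) × (29/52) × (10/52) ≈ 0.010289
retain: (67/119) × (11/67) × (50/67) × (47/67) × (10/67) × (47/67) ≈ 0.00506655
Highest score → churn.

churn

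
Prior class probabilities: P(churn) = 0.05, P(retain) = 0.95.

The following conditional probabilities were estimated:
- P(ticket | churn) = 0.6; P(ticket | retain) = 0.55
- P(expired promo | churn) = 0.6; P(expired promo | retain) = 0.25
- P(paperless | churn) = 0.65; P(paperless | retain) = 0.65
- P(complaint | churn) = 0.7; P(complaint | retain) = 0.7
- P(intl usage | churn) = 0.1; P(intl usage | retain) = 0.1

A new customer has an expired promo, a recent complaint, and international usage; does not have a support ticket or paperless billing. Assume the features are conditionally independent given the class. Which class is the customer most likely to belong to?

retain

churn: 0.05 × (1−0.6) × 0.6 × (1−0.65) × 0.7 × 0.1 = 0.000294
retain: 0.95 × (1−0.55) × 0.25 × (1−0.65) × 0.7 × 0.1 = 0.0026184375
Highest score → retain.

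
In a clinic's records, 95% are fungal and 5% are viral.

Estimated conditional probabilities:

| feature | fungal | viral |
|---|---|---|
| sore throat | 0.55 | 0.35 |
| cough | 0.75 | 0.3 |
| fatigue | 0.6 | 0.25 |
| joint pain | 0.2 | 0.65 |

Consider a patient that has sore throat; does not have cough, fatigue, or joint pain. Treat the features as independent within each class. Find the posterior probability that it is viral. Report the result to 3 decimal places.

fungal: 0.95 × 0.55 × (1−0.75) × (1−0.6) × (1−0.2) = 0.0418
viral: 0.05 × 0.35 × (1−0.3) × (1−0.25) × (1−0.65) = 0.003215625
P(viral | x) = 0.003215625 / 0.045015625 ≈ 0.071

0.071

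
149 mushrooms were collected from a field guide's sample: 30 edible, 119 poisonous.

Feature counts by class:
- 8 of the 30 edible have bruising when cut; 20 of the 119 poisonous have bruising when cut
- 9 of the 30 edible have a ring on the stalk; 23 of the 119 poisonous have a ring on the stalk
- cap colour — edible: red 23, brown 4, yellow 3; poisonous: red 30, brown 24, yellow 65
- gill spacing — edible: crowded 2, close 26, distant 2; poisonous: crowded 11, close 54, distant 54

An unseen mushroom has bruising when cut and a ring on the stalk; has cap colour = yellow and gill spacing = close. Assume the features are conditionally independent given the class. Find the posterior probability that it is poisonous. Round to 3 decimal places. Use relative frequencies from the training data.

0.822

edible: (30/149) × (8/30) × (9/30) × (3/30) × (26/30) ≈ 0.00139597
poisonous: (119/149) × (20/119) × (23/119) × (65/119) × (54/119) ≈ 0.0064304
P(poisonous | x) = 0.0064304 / 0.00782637 ≈ 0.822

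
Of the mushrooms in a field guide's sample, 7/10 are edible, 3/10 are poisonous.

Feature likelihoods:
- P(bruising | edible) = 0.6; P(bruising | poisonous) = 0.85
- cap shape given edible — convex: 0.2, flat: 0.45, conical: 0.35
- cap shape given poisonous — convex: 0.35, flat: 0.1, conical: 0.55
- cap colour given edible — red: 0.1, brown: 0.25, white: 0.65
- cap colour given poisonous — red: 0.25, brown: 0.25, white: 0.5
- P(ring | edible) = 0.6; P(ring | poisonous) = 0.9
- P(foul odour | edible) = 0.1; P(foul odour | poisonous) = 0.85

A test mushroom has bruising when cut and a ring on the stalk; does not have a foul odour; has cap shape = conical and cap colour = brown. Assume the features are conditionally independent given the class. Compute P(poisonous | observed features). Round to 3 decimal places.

edible: 0.7 × 0.6 × 0.35 × 0.25 × 0.6 × (1−0.1) = 0.019845
poisonous: 0.3 × 0.85 × 0.55 × 0.25 × 0.9 × (1−0.85) = 0.0047334375
P(poisonous | x) = 0.0047334375 / 0.0245784375 ≈ 0.193

0.193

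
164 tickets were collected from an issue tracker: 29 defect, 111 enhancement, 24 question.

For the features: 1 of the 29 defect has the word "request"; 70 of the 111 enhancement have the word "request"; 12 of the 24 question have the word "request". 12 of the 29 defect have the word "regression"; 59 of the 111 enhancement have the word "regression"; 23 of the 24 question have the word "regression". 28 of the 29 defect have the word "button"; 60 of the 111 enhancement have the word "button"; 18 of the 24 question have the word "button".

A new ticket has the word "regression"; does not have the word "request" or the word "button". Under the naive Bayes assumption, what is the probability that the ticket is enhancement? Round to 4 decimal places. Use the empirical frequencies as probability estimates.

defect: (29/164) × (28/29) × (12/29) × (1/29) ≈ 0.00243612
enhancement: (111/164) × (41/111) × (59/111) × (51/111) ≈ 0.0610543
question: (24/164) × (12/24) × (23/24) × (6/24) ≈ 0.0175305
P(enhancement | x) = 0.0610543 / 0.08102092 ≈ 0.7536

0.7536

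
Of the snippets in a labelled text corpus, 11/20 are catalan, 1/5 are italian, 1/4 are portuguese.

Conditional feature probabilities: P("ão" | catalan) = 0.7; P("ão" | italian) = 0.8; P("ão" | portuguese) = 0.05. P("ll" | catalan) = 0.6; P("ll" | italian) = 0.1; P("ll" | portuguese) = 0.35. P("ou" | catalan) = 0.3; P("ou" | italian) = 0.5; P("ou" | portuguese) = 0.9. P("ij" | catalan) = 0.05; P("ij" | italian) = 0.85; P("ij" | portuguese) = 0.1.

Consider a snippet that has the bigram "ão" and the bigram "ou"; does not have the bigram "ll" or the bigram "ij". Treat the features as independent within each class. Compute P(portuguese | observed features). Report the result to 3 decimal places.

0.107

catalan: 0.55 × 0.7 × (1−0.6) × 0.3 × (1−0.05) = 0.04389
italian: 0.2 × 0.8 × (1−0.1) × 0.5 × (1−0.85) = 0.0108
portuguese: 0.25 × 0.05 × (1−0.35) × 0.9 × (1−0.1) = 0.00658125
P(portuguese | x) = 0.00658125 / 0.06127125 ≈ 0.107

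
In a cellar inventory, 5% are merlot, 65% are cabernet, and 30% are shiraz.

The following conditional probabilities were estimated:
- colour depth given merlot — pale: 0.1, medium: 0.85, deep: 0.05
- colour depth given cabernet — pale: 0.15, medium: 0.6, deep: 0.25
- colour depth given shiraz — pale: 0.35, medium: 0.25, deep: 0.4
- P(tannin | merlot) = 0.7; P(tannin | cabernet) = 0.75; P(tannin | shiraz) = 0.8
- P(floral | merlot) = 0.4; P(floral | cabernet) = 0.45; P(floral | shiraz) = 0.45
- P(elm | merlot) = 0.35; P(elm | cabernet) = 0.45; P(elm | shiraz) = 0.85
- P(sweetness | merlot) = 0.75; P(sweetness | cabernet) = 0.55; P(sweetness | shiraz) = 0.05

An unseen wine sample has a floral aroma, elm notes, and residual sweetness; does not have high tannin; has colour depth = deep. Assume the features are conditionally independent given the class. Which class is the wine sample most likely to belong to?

cabernet

merlot: 0.05 × 0.05 × (1−0.7) × 0.4 × 0.35 × 0.75 = 0.00007875
cabernet: 0.65 × 0.25 × (1−0.75) × 0.45 × 0.45 × 0.55 = 0.004524609375
shiraz: 0.3 × 0.4 × (1−0.8) × 0.45 × 0.85 × 0.05 = 0.000459
Highest score → cabernet.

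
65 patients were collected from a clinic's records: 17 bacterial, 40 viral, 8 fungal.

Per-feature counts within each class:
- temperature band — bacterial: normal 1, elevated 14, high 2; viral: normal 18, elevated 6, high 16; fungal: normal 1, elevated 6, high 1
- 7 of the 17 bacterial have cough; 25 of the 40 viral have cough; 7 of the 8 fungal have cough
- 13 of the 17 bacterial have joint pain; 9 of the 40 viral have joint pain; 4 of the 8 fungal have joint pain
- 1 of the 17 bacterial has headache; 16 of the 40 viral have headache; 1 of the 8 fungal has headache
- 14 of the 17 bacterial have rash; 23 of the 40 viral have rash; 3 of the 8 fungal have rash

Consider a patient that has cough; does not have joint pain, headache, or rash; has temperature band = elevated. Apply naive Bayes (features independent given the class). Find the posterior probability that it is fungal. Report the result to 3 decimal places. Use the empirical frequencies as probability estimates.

0.598

bacterial: (17/65) × (14/17) × (7/17) × (4/17) × (16/17) × (3/17) ≈ 0.00346592
viral: (40/65) × (6/40) × (25/40) × (31/40) × (24/40) × (17/40) ≈ 0.0114014
fungal: (8/65) × (6/8) × (7/8) × (4/8) × (7/8) × (5/8) ≈ 0.0220853
P(fungal | x) = 0.0220853 / 0.03695262 ≈ 0.598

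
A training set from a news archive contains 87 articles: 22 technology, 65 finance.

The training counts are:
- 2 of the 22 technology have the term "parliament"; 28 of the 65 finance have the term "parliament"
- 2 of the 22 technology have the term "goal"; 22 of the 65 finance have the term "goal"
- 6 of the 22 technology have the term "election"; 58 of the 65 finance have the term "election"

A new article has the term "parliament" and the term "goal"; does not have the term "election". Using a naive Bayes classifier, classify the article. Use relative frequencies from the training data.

technology: (22/87) × (2/22) × (2/22) × (16/22) ≈ 0.0015199
finance: (65/87) × (28/65) × (22/65) × (7/65) ≈ 0.0117309
Highest score → finance.

finance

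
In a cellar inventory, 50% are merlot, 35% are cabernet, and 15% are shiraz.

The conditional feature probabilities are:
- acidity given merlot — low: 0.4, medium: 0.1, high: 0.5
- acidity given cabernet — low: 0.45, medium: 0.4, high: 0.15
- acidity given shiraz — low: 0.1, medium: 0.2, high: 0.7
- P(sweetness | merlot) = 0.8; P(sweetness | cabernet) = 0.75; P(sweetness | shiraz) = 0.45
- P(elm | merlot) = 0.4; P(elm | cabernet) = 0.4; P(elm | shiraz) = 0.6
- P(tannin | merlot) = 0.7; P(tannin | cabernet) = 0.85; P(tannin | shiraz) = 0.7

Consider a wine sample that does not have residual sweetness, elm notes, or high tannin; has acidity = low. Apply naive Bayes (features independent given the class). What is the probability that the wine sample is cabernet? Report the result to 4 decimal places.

merlot: 0.5 × 0.4 × (1−0.8) × (1−0.4) × (1−0.7) = 0.0072
cabernet: 0.35 × 0.45 × (1−0.75) × (1−0.4) × (1−0.85) = 0.00354375
shiraz: 0.15 × 0.1 × (1−0.45) × (1−0.6) × (1−0.7) = 0.00099
P(cabernet | x) = 0.00354375 / 0.01173375 ≈ 0.3020

0.3020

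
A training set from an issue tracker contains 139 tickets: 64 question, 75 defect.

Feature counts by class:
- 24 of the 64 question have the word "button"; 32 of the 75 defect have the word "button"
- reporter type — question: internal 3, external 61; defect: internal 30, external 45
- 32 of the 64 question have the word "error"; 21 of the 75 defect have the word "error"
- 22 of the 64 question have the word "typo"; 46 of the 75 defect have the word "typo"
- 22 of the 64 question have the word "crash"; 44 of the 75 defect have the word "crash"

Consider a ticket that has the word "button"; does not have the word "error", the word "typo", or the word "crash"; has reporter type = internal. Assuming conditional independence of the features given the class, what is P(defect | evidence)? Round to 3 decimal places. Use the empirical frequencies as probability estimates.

0.859

question: (64/139) × (24/64) × (3/64) × (32/64) × (42/64) × (42/64) ≈ 0.0017428
defect: (75/139) × (32/75) × (30/75) × (54/75) × (29/75) × (31/75) ≈ 0.0105966
P(defect | x) = 0.0105966 / 0.0123394 ≈ 0.859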